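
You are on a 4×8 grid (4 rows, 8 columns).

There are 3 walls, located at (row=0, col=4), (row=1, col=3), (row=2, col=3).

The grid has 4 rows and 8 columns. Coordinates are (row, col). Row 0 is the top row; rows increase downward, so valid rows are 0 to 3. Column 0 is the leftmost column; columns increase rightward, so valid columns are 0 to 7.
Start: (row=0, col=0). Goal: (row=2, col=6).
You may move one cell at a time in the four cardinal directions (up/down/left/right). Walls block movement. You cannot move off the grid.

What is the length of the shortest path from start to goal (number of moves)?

Answer: Shortest path length: 10

Derivation:
BFS from (row=0, col=0) until reaching (row=2, col=6):
  Distance 0: (row=0, col=0)
  Distance 1: (row=0, col=1), (row=1, col=0)
  Distance 2: (row=0, col=2), (row=1, col=1), (row=2, col=0)
  Distance 3: (row=0, col=3), (row=1, col=2), (row=2, col=1), (row=3, col=0)
  Distance 4: (row=2, col=2), (row=3, col=1)
  Distance 5: (row=3, col=2)
  Distance 6: (row=3, col=3)
  Distance 7: (row=3, col=4)
  Distance 8: (row=2, col=4), (row=3, col=5)
  Distance 9: (row=1, col=4), (row=2, col=5), (row=3, col=6)
  Distance 10: (row=1, col=5), (row=2, col=6), (row=3, col=7)  <- goal reached here
One shortest path (10 moves): (row=0, col=0) -> (row=0, col=1) -> (row=0, col=2) -> (row=1, col=2) -> (row=2, col=2) -> (row=3, col=2) -> (row=3, col=3) -> (row=3, col=4) -> (row=3, col=5) -> (row=3, col=6) -> (row=2, col=6)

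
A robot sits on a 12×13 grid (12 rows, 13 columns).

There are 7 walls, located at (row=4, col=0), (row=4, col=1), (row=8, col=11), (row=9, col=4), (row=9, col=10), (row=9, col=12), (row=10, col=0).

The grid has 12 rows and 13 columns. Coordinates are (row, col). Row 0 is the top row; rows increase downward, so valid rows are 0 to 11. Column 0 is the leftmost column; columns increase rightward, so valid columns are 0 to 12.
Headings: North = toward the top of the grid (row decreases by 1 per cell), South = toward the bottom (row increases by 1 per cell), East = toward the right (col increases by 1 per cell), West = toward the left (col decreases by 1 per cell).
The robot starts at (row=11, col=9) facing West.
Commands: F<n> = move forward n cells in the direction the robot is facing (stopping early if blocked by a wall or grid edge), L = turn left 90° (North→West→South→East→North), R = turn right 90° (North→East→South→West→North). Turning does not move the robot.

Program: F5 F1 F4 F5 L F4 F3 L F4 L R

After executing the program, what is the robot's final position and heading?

Start: (row=11, col=9), facing West
  F5: move forward 5, now at (row=11, col=4)
  F1: move forward 1, now at (row=11, col=3)
  F4: move forward 3/4 (blocked), now at (row=11, col=0)
  F5: move forward 0/5 (blocked), now at (row=11, col=0)
  L: turn left, now facing South
  F4: move forward 0/4 (blocked), now at (row=11, col=0)
  F3: move forward 0/3 (blocked), now at (row=11, col=0)
  L: turn left, now facing East
  F4: move forward 4, now at (row=11, col=4)
  L: turn left, now facing North
  R: turn right, now facing East
Final: (row=11, col=4), facing East

Answer: Final position: (row=11, col=4), facing East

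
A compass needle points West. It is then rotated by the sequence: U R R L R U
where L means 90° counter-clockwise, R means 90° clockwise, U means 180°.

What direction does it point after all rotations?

Answer: Final heading: East

Derivation:
Start: West
  U (U-turn (180°)) -> East
  R (right (90° clockwise)) -> South
  R (right (90° clockwise)) -> West
  L (left (90° counter-clockwise)) -> South
  R (right (90° clockwise)) -> West
  U (U-turn (180°)) -> East
Final: East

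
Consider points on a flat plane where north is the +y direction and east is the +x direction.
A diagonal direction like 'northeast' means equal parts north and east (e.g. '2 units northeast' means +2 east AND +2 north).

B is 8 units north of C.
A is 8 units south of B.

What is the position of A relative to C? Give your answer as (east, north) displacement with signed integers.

Answer: A is at (east=0, north=0) relative to C.

Derivation:
Place C at the origin (east=0, north=0).
  B is 8 units north of C: delta (east=+0, north=+8); B at (east=0, north=8).
  A is 8 units south of B: delta (east=+0, north=-8); A at (east=0, north=0).
Therefore A relative to C: (east=0, north=0).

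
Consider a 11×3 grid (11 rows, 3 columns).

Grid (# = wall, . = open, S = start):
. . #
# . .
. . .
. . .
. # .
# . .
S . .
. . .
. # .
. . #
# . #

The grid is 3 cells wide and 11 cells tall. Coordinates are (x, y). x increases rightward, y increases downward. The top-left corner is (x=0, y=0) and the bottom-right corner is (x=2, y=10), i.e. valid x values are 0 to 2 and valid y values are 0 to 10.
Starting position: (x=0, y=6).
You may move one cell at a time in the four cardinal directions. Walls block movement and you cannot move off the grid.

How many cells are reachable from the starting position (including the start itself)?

BFS flood-fill from (x=0, y=6):
  Distance 0: (x=0, y=6)
  Distance 1: (x=1, y=6), (x=0, y=7)
  Distance 2: (x=1, y=5), (x=2, y=6), (x=1, y=7), (x=0, y=8)
  Distance 3: (x=2, y=5), (x=2, y=7), (x=0, y=9)
  Distance 4: (x=2, y=4), (x=2, y=8), (x=1, y=9)
  Distance 5: (x=2, y=3), (x=1, y=10)
  Distance 6: (x=2, y=2), (x=1, y=3)
  Distance 7: (x=2, y=1), (x=1, y=2), (x=0, y=3)
  Distance 8: (x=1, y=1), (x=0, y=2), (x=0, y=4)
  Distance 9: (x=1, y=0)
  Distance 10: (x=0, y=0)
Total reachable: 25 (grid has 25 open cells total)

Answer: Reachable cells: 25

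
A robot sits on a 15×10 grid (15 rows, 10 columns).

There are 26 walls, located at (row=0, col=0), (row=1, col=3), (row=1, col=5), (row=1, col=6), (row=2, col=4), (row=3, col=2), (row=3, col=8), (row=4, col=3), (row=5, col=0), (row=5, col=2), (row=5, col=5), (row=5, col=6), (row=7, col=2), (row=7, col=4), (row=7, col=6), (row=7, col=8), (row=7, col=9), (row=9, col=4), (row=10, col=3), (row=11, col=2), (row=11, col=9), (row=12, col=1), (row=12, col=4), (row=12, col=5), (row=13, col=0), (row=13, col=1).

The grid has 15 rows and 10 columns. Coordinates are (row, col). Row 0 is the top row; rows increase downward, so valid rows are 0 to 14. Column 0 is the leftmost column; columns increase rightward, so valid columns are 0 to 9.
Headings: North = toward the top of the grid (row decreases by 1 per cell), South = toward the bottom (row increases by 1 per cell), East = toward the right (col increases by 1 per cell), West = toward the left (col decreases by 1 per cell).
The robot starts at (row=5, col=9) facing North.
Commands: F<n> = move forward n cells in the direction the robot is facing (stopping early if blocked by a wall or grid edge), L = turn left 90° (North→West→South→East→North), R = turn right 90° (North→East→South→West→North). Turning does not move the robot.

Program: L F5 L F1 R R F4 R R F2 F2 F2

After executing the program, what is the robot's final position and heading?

Answer: Final position: (row=8, col=7), facing South

Derivation:
Start: (row=5, col=9), facing North
  L: turn left, now facing West
  F5: move forward 2/5 (blocked), now at (row=5, col=7)
  L: turn left, now facing South
  F1: move forward 1, now at (row=6, col=7)
  R: turn right, now facing West
  R: turn right, now facing North
  F4: move forward 4, now at (row=2, col=7)
  R: turn right, now facing East
  R: turn right, now facing South
  F2: move forward 2, now at (row=4, col=7)
  F2: move forward 2, now at (row=6, col=7)
  F2: move forward 2, now at (row=8, col=7)
Final: (row=8, col=7), facing South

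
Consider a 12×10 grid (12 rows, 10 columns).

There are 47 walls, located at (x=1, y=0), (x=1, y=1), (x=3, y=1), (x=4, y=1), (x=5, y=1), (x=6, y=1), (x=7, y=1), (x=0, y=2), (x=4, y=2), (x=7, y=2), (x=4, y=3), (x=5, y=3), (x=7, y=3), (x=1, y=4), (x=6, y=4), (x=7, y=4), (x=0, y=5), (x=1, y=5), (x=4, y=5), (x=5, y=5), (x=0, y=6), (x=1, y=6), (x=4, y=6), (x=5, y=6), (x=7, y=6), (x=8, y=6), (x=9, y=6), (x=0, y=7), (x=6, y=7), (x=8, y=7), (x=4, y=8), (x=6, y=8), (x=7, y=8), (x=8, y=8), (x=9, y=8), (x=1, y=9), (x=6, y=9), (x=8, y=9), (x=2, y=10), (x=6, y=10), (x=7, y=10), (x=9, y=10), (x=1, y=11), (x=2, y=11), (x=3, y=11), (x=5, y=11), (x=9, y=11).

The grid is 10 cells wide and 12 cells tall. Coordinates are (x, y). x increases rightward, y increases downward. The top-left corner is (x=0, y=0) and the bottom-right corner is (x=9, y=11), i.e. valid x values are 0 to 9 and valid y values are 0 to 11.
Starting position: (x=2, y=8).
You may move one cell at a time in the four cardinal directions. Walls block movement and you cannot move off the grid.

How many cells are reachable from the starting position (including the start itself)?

BFS flood-fill from (x=2, y=8):
  Distance 0: (x=2, y=8)
  Distance 1: (x=2, y=7), (x=1, y=8), (x=3, y=8), (x=2, y=9)
  Distance 2: (x=2, y=6), (x=1, y=7), (x=3, y=7), (x=0, y=8), (x=3, y=9)
  Distance 3: (x=2, y=5), (x=3, y=6), (x=4, y=7), (x=0, y=9), (x=4, y=9), (x=3, y=10)
  Distance 4: (x=2, y=4), (x=3, y=5), (x=5, y=7), (x=5, y=9), (x=0, y=10), (x=4, y=10)
  Distance 5: (x=2, y=3), (x=3, y=4), (x=5, y=8), (x=1, y=10), (x=5, y=10), (x=0, y=11), (x=4, y=11)
  Distance 6: (x=2, y=2), (x=1, y=3), (x=3, y=3), (x=4, y=4)
  Distance 7: (x=2, y=1), (x=1, y=2), (x=3, y=2), (x=0, y=3), (x=5, y=4)
  Distance 8: (x=2, y=0), (x=0, y=4)
  Distance 9: (x=3, y=0)
  Distance 10: (x=4, y=0)
  Distance 11: (x=5, y=0)
  Distance 12: (x=6, y=0)
  Distance 13: (x=7, y=0)
  Distance 14: (x=8, y=0)
  Distance 15: (x=9, y=0), (x=8, y=1)
  Distance 16: (x=9, y=1), (x=8, y=2)
  Distance 17: (x=9, y=2), (x=8, y=3)
  Distance 18: (x=9, y=3), (x=8, y=4)
  Distance 19: (x=9, y=4), (x=8, y=5)
  Distance 20: (x=7, y=5), (x=9, y=5)
  Distance 21: (x=6, y=5)
  Distance 22: (x=6, y=6)
Total reachable: 60 (grid has 73 open cells total)

Answer: Reachable cells: 60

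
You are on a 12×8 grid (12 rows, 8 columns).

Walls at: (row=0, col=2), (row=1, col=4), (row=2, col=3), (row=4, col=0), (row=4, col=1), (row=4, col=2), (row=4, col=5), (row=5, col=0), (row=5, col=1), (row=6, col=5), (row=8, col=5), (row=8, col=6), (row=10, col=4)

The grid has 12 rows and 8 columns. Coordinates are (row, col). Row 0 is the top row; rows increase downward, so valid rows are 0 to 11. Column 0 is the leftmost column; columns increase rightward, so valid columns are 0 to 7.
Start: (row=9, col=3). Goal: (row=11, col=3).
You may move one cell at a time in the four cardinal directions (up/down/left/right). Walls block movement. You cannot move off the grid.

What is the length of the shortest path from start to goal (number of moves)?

BFS from (row=9, col=3) until reaching (row=11, col=3):
  Distance 0: (row=9, col=3)
  Distance 1: (row=8, col=3), (row=9, col=2), (row=9, col=4), (row=10, col=3)
  Distance 2: (row=7, col=3), (row=8, col=2), (row=8, col=4), (row=9, col=1), (row=9, col=5), (row=10, col=2), (row=11, col=3)  <- goal reached here
One shortest path (2 moves): (row=9, col=3) -> (row=10, col=3) -> (row=11, col=3)

Answer: Shortest path length: 2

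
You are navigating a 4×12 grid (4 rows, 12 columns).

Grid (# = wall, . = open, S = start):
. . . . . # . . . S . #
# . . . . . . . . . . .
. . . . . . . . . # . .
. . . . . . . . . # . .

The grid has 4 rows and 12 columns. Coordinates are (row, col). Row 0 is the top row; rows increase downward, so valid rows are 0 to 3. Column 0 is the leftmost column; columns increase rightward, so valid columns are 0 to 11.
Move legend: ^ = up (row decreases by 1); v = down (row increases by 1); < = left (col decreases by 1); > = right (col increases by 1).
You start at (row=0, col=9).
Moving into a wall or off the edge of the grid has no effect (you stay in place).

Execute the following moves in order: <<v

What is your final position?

Start: (row=0, col=9)
  < (left): (row=0, col=9) -> (row=0, col=8)
  < (left): (row=0, col=8) -> (row=0, col=7)
  v (down): (row=0, col=7) -> (row=1, col=7)
Final: (row=1, col=7)

Answer: Final position: (row=1, col=7)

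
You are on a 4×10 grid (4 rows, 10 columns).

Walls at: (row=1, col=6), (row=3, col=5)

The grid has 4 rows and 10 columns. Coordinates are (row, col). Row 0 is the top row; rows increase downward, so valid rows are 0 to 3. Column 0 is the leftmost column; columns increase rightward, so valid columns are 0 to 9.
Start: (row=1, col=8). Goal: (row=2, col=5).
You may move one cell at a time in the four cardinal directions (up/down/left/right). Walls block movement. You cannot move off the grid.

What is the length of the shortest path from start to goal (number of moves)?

Answer: Shortest path length: 4

Derivation:
BFS from (row=1, col=8) until reaching (row=2, col=5):
  Distance 0: (row=1, col=8)
  Distance 1: (row=0, col=8), (row=1, col=7), (row=1, col=9), (row=2, col=8)
  Distance 2: (row=0, col=7), (row=0, col=9), (row=2, col=7), (row=2, col=9), (row=3, col=8)
  Distance 3: (row=0, col=6), (row=2, col=6), (row=3, col=7), (row=3, col=9)
  Distance 4: (row=0, col=5), (row=2, col=5), (row=3, col=6)  <- goal reached here
One shortest path (4 moves): (row=1, col=8) -> (row=1, col=7) -> (row=2, col=7) -> (row=2, col=6) -> (row=2, col=5)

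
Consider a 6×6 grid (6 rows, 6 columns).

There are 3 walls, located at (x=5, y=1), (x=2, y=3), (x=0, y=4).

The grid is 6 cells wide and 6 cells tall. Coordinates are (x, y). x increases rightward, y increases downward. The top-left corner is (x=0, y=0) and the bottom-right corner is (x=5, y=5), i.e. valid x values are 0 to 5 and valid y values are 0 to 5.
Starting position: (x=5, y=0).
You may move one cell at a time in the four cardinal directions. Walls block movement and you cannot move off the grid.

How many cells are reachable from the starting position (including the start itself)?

Answer: Reachable cells: 33

Derivation:
BFS flood-fill from (x=5, y=0):
  Distance 0: (x=5, y=0)
  Distance 1: (x=4, y=0)
  Distance 2: (x=3, y=0), (x=4, y=1)
  Distance 3: (x=2, y=0), (x=3, y=1), (x=4, y=2)
  Distance 4: (x=1, y=0), (x=2, y=1), (x=3, y=2), (x=5, y=2), (x=4, y=3)
  Distance 5: (x=0, y=0), (x=1, y=1), (x=2, y=2), (x=3, y=3), (x=5, y=3), (x=4, y=4)
  Distance 6: (x=0, y=1), (x=1, y=2), (x=3, y=4), (x=5, y=4), (x=4, y=5)
  Distance 7: (x=0, y=2), (x=1, y=3), (x=2, y=4), (x=3, y=5), (x=5, y=5)
  Distance 8: (x=0, y=3), (x=1, y=4), (x=2, y=5)
  Distance 9: (x=1, y=5)
  Distance 10: (x=0, y=5)
Total reachable: 33 (grid has 33 open cells total)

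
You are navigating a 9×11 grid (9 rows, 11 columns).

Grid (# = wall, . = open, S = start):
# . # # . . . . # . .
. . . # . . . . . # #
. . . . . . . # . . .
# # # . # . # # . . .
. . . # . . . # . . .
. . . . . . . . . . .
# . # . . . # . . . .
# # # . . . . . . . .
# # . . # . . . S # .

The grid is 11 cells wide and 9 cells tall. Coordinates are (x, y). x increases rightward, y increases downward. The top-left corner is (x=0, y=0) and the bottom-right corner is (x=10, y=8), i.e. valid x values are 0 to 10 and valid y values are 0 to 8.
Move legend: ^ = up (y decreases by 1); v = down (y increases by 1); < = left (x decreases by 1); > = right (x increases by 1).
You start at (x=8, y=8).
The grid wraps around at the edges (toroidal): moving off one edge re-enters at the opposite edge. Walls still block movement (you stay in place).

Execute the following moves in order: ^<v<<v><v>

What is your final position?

Start: (x=8, y=8)
  ^ (up): (x=8, y=8) -> (x=8, y=7)
  < (left): (x=8, y=7) -> (x=7, y=7)
  v (down): (x=7, y=7) -> (x=7, y=8)
  < (left): (x=7, y=8) -> (x=6, y=8)
  < (left): (x=6, y=8) -> (x=5, y=8)
  v (down): (x=5, y=8) -> (x=5, y=0)
  > (right): (x=5, y=0) -> (x=6, y=0)
  < (left): (x=6, y=0) -> (x=5, y=0)
  v (down): (x=5, y=0) -> (x=5, y=1)
  > (right): (x=5, y=1) -> (x=6, y=1)
Final: (x=6, y=1)

Answer: Final position: (x=6, y=1)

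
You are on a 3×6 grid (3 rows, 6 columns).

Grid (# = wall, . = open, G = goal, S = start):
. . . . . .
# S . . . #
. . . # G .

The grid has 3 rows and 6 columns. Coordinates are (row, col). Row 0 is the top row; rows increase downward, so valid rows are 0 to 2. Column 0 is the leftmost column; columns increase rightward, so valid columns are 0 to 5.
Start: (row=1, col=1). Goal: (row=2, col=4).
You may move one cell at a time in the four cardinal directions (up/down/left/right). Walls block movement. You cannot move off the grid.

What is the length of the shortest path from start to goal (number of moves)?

Answer: Shortest path length: 4

Derivation:
BFS from (row=1, col=1) until reaching (row=2, col=4):
  Distance 0: (row=1, col=1)
  Distance 1: (row=0, col=1), (row=1, col=2), (row=2, col=1)
  Distance 2: (row=0, col=0), (row=0, col=2), (row=1, col=3), (row=2, col=0), (row=2, col=2)
  Distance 3: (row=0, col=3), (row=1, col=4)
  Distance 4: (row=0, col=4), (row=2, col=4)  <- goal reached here
One shortest path (4 moves): (row=1, col=1) -> (row=1, col=2) -> (row=1, col=3) -> (row=1, col=4) -> (row=2, col=4)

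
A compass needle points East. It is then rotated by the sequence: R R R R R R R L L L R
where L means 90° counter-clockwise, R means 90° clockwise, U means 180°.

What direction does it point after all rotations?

Answer: Final heading: South

Derivation:
Start: East
  R (right (90° clockwise)) -> South
  R (right (90° clockwise)) -> West
  R (right (90° clockwise)) -> North
  R (right (90° clockwise)) -> East
  R (right (90° clockwise)) -> South
  R (right (90° clockwise)) -> West
  R (right (90° clockwise)) -> North
  L (left (90° counter-clockwise)) -> West
  L (left (90° counter-clockwise)) -> South
  L (left (90° counter-clockwise)) -> East
  R (right (90° clockwise)) -> South
Final: South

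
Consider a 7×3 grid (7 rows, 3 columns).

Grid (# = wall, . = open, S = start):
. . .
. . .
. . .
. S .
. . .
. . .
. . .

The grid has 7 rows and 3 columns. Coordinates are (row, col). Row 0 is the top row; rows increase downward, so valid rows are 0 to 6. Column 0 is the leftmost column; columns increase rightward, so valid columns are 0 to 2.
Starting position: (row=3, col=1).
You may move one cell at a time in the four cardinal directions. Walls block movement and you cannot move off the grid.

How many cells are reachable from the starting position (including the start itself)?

BFS flood-fill from (row=3, col=1):
  Distance 0: (row=3, col=1)
  Distance 1: (row=2, col=1), (row=3, col=0), (row=3, col=2), (row=4, col=1)
  Distance 2: (row=1, col=1), (row=2, col=0), (row=2, col=2), (row=4, col=0), (row=4, col=2), (row=5, col=1)
  Distance 3: (row=0, col=1), (row=1, col=0), (row=1, col=2), (row=5, col=0), (row=5, col=2), (row=6, col=1)
  Distance 4: (row=0, col=0), (row=0, col=2), (row=6, col=0), (row=6, col=2)
Total reachable: 21 (grid has 21 open cells total)

Answer: Reachable cells: 21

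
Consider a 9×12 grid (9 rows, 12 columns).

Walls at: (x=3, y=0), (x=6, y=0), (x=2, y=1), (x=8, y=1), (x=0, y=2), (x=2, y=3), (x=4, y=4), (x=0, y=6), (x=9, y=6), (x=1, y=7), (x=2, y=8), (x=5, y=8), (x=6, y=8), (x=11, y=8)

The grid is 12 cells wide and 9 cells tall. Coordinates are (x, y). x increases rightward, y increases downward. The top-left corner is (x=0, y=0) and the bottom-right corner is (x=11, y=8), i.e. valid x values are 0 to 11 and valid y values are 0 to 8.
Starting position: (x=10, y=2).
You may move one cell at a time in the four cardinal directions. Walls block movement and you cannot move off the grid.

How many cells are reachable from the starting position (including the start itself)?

Answer: Reachable cells: 91

Derivation:
BFS flood-fill from (x=10, y=2):
  Distance 0: (x=10, y=2)
  Distance 1: (x=10, y=1), (x=9, y=2), (x=11, y=2), (x=10, y=3)
  Distance 2: (x=10, y=0), (x=9, y=1), (x=11, y=1), (x=8, y=2), (x=9, y=3), (x=11, y=3), (x=10, y=4)
  Distance 3: (x=9, y=0), (x=11, y=0), (x=7, y=2), (x=8, y=3), (x=9, y=4), (x=11, y=4), (x=10, y=5)
  Distance 4: (x=8, y=0), (x=7, y=1), (x=6, y=2), (x=7, y=3), (x=8, y=4), (x=9, y=5), (x=11, y=5), (x=10, y=6)
  Distance 5: (x=7, y=0), (x=6, y=1), (x=5, y=2), (x=6, y=3), (x=7, y=4), (x=8, y=5), (x=11, y=6), (x=10, y=7)
  Distance 6: (x=5, y=1), (x=4, y=2), (x=5, y=3), (x=6, y=4), (x=7, y=5), (x=8, y=6), (x=9, y=7), (x=11, y=7), (x=10, y=8)
  Distance 7: (x=5, y=0), (x=4, y=1), (x=3, y=2), (x=4, y=3), (x=5, y=4), (x=6, y=5), (x=7, y=6), (x=8, y=7), (x=9, y=8)
  Distance 8: (x=4, y=0), (x=3, y=1), (x=2, y=2), (x=3, y=3), (x=5, y=5), (x=6, y=6), (x=7, y=7), (x=8, y=8)
  Distance 9: (x=1, y=2), (x=3, y=4), (x=4, y=5), (x=5, y=6), (x=6, y=7), (x=7, y=8)
  Distance 10: (x=1, y=1), (x=1, y=3), (x=2, y=4), (x=3, y=5), (x=4, y=6), (x=5, y=7)
  Distance 11: (x=1, y=0), (x=0, y=1), (x=0, y=3), (x=1, y=4), (x=2, y=5), (x=3, y=6), (x=4, y=7)
  Distance 12: (x=0, y=0), (x=2, y=0), (x=0, y=4), (x=1, y=5), (x=2, y=6), (x=3, y=7), (x=4, y=8)
  Distance 13: (x=0, y=5), (x=1, y=6), (x=2, y=7), (x=3, y=8)
Total reachable: 91 (grid has 94 open cells total)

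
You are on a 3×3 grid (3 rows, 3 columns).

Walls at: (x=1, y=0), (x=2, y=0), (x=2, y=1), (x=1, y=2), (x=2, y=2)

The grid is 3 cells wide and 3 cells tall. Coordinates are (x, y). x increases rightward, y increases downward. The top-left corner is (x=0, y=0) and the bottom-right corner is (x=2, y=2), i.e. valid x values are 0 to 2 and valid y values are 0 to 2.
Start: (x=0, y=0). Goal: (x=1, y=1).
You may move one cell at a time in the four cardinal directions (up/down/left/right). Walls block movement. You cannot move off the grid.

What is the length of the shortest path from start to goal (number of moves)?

BFS from (x=0, y=0) until reaching (x=1, y=1):
  Distance 0: (x=0, y=0)
  Distance 1: (x=0, y=1)
  Distance 2: (x=1, y=1), (x=0, y=2)  <- goal reached here
One shortest path (2 moves): (x=0, y=0) -> (x=0, y=1) -> (x=1, y=1)

Answer: Shortest path length: 2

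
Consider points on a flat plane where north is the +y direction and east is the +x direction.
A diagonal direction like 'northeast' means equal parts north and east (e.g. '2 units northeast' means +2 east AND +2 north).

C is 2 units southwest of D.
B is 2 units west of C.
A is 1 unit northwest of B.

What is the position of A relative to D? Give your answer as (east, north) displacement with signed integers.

Place D at the origin (east=0, north=0).
  C is 2 units southwest of D: delta (east=-2, north=-2); C at (east=-2, north=-2).
  B is 2 units west of C: delta (east=-2, north=+0); B at (east=-4, north=-2).
  A is 1 unit northwest of B: delta (east=-1, north=+1); A at (east=-5, north=-1).
Therefore A relative to D: (east=-5, north=-1).

Answer: A is at (east=-5, north=-1) relative to D.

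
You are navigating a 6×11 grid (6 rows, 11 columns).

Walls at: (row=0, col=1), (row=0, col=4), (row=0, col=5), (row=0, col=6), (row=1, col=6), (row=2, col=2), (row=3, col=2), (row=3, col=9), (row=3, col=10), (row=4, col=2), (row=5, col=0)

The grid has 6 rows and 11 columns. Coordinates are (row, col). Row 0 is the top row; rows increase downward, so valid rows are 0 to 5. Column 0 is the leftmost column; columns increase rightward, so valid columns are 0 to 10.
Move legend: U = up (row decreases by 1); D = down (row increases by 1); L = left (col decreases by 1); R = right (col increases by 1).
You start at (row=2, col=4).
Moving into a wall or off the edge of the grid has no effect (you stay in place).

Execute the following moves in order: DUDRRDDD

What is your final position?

Answer: Final position: (row=5, col=6)

Derivation:
Start: (row=2, col=4)
  D (down): (row=2, col=4) -> (row=3, col=4)
  U (up): (row=3, col=4) -> (row=2, col=4)
  D (down): (row=2, col=4) -> (row=3, col=4)
  R (right): (row=3, col=4) -> (row=3, col=5)
  R (right): (row=3, col=5) -> (row=3, col=6)
  D (down): (row=3, col=6) -> (row=4, col=6)
  D (down): (row=4, col=6) -> (row=5, col=6)
  D (down): blocked, stay at (row=5, col=6)
Final: (row=5, col=6)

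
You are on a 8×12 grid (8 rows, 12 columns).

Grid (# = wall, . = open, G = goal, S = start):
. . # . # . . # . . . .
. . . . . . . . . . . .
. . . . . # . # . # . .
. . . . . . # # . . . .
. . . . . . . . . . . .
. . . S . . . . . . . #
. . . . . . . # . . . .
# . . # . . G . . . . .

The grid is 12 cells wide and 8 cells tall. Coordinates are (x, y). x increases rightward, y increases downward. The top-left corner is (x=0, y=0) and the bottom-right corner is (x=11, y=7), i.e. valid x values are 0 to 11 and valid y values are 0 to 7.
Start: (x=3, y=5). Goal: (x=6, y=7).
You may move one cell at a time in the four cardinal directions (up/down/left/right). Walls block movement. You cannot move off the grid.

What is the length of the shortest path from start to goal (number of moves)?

Answer: Shortest path length: 5

Derivation:
BFS from (x=3, y=5) until reaching (x=6, y=7):
  Distance 0: (x=3, y=5)
  Distance 1: (x=3, y=4), (x=2, y=5), (x=4, y=5), (x=3, y=6)
  Distance 2: (x=3, y=3), (x=2, y=4), (x=4, y=4), (x=1, y=5), (x=5, y=5), (x=2, y=6), (x=4, y=6)
  Distance 3: (x=3, y=2), (x=2, y=3), (x=4, y=3), (x=1, y=4), (x=5, y=4), (x=0, y=5), (x=6, y=5), (x=1, y=6), (x=5, y=6), (x=2, y=7), (x=4, y=7)
  Distance 4: (x=3, y=1), (x=2, y=2), (x=4, y=2), (x=1, y=3), (x=5, y=3), (x=0, y=4), (x=6, y=4), (x=7, y=5), (x=0, y=6), (x=6, y=6), (x=1, y=7), (x=5, y=7)
  Distance 5: (x=3, y=0), (x=2, y=1), (x=4, y=1), (x=1, y=2), (x=0, y=3), (x=7, y=4), (x=8, y=5), (x=6, y=7)  <- goal reached here
One shortest path (5 moves): (x=3, y=5) -> (x=4, y=5) -> (x=5, y=5) -> (x=6, y=5) -> (x=6, y=6) -> (x=6, y=7)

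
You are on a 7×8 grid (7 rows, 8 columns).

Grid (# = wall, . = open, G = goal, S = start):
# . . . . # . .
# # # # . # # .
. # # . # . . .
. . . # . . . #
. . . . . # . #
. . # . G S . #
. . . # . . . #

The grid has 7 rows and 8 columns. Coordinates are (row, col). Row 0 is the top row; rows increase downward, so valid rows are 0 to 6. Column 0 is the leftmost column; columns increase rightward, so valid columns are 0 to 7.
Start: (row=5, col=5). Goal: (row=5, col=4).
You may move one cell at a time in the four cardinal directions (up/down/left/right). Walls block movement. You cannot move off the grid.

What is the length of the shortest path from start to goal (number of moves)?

Answer: Shortest path length: 1

Derivation:
BFS from (row=5, col=5) until reaching (row=5, col=4):
  Distance 0: (row=5, col=5)
  Distance 1: (row=5, col=4), (row=5, col=6), (row=6, col=5)  <- goal reached here
One shortest path (1 moves): (row=5, col=5) -> (row=5, col=4)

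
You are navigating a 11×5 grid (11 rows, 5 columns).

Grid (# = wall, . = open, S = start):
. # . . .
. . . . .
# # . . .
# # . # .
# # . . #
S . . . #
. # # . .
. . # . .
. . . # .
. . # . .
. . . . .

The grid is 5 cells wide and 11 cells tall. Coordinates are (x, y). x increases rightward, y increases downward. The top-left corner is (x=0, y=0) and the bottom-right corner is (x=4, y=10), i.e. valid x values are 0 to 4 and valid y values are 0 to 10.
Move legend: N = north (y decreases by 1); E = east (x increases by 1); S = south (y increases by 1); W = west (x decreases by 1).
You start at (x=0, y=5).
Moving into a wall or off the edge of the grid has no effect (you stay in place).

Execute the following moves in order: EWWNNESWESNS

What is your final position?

Answer: Final position: (x=1, y=5)

Derivation:
Start: (x=0, y=5)
  E (east): (x=0, y=5) -> (x=1, y=5)
  W (west): (x=1, y=5) -> (x=0, y=5)
  W (west): blocked, stay at (x=0, y=5)
  N (north): blocked, stay at (x=0, y=5)
  N (north): blocked, stay at (x=0, y=5)
  E (east): (x=0, y=5) -> (x=1, y=5)
  S (south): blocked, stay at (x=1, y=5)
  W (west): (x=1, y=5) -> (x=0, y=5)
  E (east): (x=0, y=5) -> (x=1, y=5)
  S (south): blocked, stay at (x=1, y=5)
  N (north): blocked, stay at (x=1, y=5)
  S (south): blocked, stay at (x=1, y=5)
Final: (x=1, y=5)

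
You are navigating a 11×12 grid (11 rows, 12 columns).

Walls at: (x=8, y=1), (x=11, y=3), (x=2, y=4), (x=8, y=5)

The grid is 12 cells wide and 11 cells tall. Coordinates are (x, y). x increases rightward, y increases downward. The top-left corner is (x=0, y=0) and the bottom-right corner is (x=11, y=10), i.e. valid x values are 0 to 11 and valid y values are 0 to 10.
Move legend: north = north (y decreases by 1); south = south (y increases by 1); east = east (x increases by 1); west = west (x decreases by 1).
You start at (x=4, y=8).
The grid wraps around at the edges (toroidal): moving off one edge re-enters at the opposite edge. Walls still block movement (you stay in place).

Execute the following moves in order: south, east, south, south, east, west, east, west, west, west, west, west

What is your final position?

Start: (x=4, y=8)
  south (south): (x=4, y=8) -> (x=4, y=9)
  east (east): (x=4, y=9) -> (x=5, y=9)
  south (south): (x=5, y=9) -> (x=5, y=10)
  south (south): (x=5, y=10) -> (x=5, y=0)
  east (east): (x=5, y=0) -> (x=6, y=0)
  west (west): (x=6, y=0) -> (x=5, y=0)
  east (east): (x=5, y=0) -> (x=6, y=0)
  west (west): (x=6, y=0) -> (x=5, y=0)
  west (west): (x=5, y=0) -> (x=4, y=0)
  west (west): (x=4, y=0) -> (x=3, y=0)
  west (west): (x=3, y=0) -> (x=2, y=0)
  west (west): (x=2, y=0) -> (x=1, y=0)
Final: (x=1, y=0)

Answer: Final position: (x=1, y=0)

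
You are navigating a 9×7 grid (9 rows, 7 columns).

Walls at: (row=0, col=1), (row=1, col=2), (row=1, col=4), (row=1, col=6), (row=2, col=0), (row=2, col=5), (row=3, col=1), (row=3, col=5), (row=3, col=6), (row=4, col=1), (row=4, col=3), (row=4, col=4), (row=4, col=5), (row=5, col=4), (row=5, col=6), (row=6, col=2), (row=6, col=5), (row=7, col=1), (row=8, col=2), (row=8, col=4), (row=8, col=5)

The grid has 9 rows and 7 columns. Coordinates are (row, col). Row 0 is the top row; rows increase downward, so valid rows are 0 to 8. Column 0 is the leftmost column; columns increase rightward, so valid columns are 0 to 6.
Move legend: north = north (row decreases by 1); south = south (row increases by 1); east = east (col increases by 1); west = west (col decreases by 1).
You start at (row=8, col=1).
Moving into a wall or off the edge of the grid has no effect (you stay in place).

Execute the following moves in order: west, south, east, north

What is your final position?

Answer: Final position: (row=8, col=1)

Derivation:
Start: (row=8, col=1)
  west (west): (row=8, col=1) -> (row=8, col=0)
  south (south): blocked, stay at (row=8, col=0)
  east (east): (row=8, col=0) -> (row=8, col=1)
  north (north): blocked, stay at (row=8, col=1)
Final: (row=8, col=1)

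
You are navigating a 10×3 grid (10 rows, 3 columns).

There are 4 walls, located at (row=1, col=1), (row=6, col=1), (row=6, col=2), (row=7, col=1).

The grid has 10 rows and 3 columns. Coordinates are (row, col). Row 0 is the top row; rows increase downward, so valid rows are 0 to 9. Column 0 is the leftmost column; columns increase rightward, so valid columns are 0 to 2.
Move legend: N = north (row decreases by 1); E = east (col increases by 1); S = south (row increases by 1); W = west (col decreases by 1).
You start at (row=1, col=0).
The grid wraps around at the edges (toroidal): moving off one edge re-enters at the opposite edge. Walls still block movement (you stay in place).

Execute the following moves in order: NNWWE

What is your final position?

Answer: Final position: (row=9, col=2)

Derivation:
Start: (row=1, col=0)
  N (north): (row=1, col=0) -> (row=0, col=0)
  N (north): (row=0, col=0) -> (row=9, col=0)
  W (west): (row=9, col=0) -> (row=9, col=2)
  W (west): (row=9, col=2) -> (row=9, col=1)
  E (east): (row=9, col=1) -> (row=9, col=2)
Final: (row=9, col=2)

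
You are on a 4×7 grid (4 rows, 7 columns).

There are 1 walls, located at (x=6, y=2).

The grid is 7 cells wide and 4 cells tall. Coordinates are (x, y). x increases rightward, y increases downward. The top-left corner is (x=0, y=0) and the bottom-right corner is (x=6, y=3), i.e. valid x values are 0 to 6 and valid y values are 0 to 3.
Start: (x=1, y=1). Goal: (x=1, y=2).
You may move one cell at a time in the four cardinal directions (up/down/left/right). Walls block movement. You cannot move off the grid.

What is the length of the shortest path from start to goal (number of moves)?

BFS from (x=1, y=1) until reaching (x=1, y=2):
  Distance 0: (x=1, y=1)
  Distance 1: (x=1, y=0), (x=0, y=1), (x=2, y=1), (x=1, y=2)  <- goal reached here
One shortest path (1 moves): (x=1, y=1) -> (x=1, y=2)

Answer: Shortest path length: 1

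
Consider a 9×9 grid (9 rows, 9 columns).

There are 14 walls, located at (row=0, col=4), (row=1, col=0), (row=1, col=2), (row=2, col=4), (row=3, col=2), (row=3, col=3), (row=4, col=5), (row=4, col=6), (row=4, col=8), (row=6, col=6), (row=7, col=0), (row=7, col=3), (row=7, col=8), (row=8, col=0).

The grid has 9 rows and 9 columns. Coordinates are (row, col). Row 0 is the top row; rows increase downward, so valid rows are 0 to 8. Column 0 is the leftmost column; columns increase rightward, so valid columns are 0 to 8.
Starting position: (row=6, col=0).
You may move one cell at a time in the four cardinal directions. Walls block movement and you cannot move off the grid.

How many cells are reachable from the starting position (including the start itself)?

Answer: Reachable cells: 67

Derivation:
BFS flood-fill from (row=6, col=0):
  Distance 0: (row=6, col=0)
  Distance 1: (row=5, col=0), (row=6, col=1)
  Distance 2: (row=4, col=0), (row=5, col=1), (row=6, col=2), (row=7, col=1)
  Distance 3: (row=3, col=0), (row=4, col=1), (row=5, col=2), (row=6, col=3), (row=7, col=2), (row=8, col=1)
  Distance 4: (row=2, col=0), (row=3, col=1), (row=4, col=2), (row=5, col=3), (row=6, col=4), (row=8, col=2)
  Distance 5: (row=2, col=1), (row=4, col=3), (row=5, col=4), (row=6, col=5), (row=7, col=4), (row=8, col=3)
  Distance 6: (row=1, col=1), (row=2, col=2), (row=4, col=4), (row=5, col=5), (row=7, col=5), (row=8, col=4)
  Distance 7: (row=0, col=1), (row=2, col=3), (row=3, col=4), (row=5, col=6), (row=7, col=6), (row=8, col=5)
  Distance 8: (row=0, col=0), (row=0, col=2), (row=1, col=3), (row=3, col=5), (row=5, col=7), (row=7, col=7), (row=8, col=6)
  Distance 9: (row=0, col=3), (row=1, col=4), (row=2, col=5), (row=3, col=6), (row=4, col=7), (row=5, col=8), (row=6, col=7), (row=8, col=7)
  Distance 10: (row=1, col=5), (row=2, col=6), (row=3, col=7), (row=6, col=8), (row=8, col=8)
  Distance 11: (row=0, col=5), (row=1, col=6), (row=2, col=7), (row=3, col=8)
  Distance 12: (row=0, col=6), (row=1, col=7), (row=2, col=8)
  Distance 13: (row=0, col=7), (row=1, col=8)
  Distance 14: (row=0, col=8)
Total reachable: 67 (grid has 67 open cells total)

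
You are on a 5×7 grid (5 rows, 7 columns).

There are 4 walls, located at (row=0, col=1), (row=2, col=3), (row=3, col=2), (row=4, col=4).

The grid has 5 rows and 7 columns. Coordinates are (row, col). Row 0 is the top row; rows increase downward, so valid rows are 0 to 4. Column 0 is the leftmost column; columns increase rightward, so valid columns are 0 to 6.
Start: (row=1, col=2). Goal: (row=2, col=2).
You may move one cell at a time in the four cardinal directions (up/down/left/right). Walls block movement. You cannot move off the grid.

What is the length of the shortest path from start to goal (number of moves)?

BFS from (row=1, col=2) until reaching (row=2, col=2):
  Distance 0: (row=1, col=2)
  Distance 1: (row=0, col=2), (row=1, col=1), (row=1, col=3), (row=2, col=2)  <- goal reached here
One shortest path (1 moves): (row=1, col=2) -> (row=2, col=2)

Answer: Shortest path length: 1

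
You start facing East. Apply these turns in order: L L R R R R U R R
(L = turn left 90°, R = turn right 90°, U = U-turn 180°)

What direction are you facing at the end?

Answer: Final heading: West

Derivation:
Start: East
  L (left (90° counter-clockwise)) -> North
  L (left (90° counter-clockwise)) -> West
  R (right (90° clockwise)) -> North
  R (right (90° clockwise)) -> East
  R (right (90° clockwise)) -> South
  R (right (90° clockwise)) -> West
  U (U-turn (180°)) -> East
  R (right (90° clockwise)) -> South
  R (right (90° clockwise)) -> West
Final: West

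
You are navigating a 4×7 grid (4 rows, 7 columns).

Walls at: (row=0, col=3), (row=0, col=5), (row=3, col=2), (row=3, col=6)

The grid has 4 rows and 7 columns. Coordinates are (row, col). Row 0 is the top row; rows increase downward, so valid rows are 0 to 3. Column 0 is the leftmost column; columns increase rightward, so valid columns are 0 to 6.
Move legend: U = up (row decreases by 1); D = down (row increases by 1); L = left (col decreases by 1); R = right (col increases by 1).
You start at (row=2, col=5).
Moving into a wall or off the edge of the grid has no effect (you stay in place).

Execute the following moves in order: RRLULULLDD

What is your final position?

Start: (row=2, col=5)
  R (right): (row=2, col=5) -> (row=2, col=6)
  R (right): blocked, stay at (row=2, col=6)
  L (left): (row=2, col=6) -> (row=2, col=5)
  U (up): (row=2, col=5) -> (row=1, col=5)
  L (left): (row=1, col=5) -> (row=1, col=4)
  U (up): (row=1, col=4) -> (row=0, col=4)
  L (left): blocked, stay at (row=0, col=4)
  L (left): blocked, stay at (row=0, col=4)
  D (down): (row=0, col=4) -> (row=1, col=4)
  D (down): (row=1, col=4) -> (row=2, col=4)
Final: (row=2, col=4)

Answer: Final position: (row=2, col=4)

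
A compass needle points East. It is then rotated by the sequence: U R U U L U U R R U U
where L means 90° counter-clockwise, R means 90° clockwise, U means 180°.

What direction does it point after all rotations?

Answer: Final heading: East

Derivation:
Start: East
  U (U-turn (180°)) -> West
  R (right (90° clockwise)) -> North
  U (U-turn (180°)) -> South
  U (U-turn (180°)) -> North
  L (left (90° counter-clockwise)) -> West
  U (U-turn (180°)) -> East
  U (U-turn (180°)) -> West
  R (right (90° clockwise)) -> North
  R (right (90° clockwise)) -> East
  U (U-turn (180°)) -> West
  U (U-turn (180°)) -> East
Final: East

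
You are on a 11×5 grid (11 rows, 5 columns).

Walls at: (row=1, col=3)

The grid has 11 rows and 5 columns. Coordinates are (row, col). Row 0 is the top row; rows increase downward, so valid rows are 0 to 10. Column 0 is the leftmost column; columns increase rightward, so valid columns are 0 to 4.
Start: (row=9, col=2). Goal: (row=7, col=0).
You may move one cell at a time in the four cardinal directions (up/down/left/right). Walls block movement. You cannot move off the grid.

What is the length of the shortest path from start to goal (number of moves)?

Answer: Shortest path length: 4

Derivation:
BFS from (row=9, col=2) until reaching (row=7, col=0):
  Distance 0: (row=9, col=2)
  Distance 1: (row=8, col=2), (row=9, col=1), (row=9, col=3), (row=10, col=2)
  Distance 2: (row=7, col=2), (row=8, col=1), (row=8, col=3), (row=9, col=0), (row=9, col=4), (row=10, col=1), (row=10, col=3)
  Distance 3: (row=6, col=2), (row=7, col=1), (row=7, col=3), (row=8, col=0), (row=8, col=4), (row=10, col=0), (row=10, col=4)
  Distance 4: (row=5, col=2), (row=6, col=1), (row=6, col=3), (row=7, col=0), (row=7, col=4)  <- goal reached here
One shortest path (4 moves): (row=9, col=2) -> (row=9, col=1) -> (row=9, col=0) -> (row=8, col=0) -> (row=7, col=0)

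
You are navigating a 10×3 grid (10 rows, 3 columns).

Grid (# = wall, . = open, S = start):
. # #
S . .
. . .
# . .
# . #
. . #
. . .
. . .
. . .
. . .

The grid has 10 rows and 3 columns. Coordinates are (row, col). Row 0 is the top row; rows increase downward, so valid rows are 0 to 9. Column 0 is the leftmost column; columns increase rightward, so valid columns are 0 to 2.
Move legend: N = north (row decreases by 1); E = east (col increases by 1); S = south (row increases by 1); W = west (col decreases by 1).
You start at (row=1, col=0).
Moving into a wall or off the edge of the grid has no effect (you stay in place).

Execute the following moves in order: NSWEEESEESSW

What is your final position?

Start: (row=1, col=0)
  N (north): (row=1, col=0) -> (row=0, col=0)
  S (south): (row=0, col=0) -> (row=1, col=0)
  W (west): blocked, stay at (row=1, col=0)
  E (east): (row=1, col=0) -> (row=1, col=1)
  E (east): (row=1, col=1) -> (row=1, col=2)
  E (east): blocked, stay at (row=1, col=2)
  S (south): (row=1, col=2) -> (row=2, col=2)
  E (east): blocked, stay at (row=2, col=2)
  E (east): blocked, stay at (row=2, col=2)
  S (south): (row=2, col=2) -> (row=3, col=2)
  S (south): blocked, stay at (row=3, col=2)
  W (west): (row=3, col=2) -> (row=3, col=1)
Final: (row=3, col=1)

Answer: Final position: (row=3, col=1)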